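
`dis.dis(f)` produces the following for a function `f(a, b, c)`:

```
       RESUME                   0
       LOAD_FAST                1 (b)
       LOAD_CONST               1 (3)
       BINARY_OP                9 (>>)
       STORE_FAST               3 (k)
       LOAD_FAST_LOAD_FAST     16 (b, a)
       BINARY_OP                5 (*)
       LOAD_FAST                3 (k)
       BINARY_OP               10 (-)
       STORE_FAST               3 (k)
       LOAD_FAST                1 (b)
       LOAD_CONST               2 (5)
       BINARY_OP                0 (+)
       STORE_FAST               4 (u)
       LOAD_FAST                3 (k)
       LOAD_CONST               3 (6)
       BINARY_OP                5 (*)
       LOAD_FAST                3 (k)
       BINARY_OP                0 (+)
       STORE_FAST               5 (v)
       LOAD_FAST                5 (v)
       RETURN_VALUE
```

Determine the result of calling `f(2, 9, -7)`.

119

LOAD_FAST b → push 9. Stack: [9]
LOAD_CONST → push 3. Stack: [9, 3]
BINARY_OP >> → 9 >> 3 = 1. Stack: [1]
STORE_FAST k → k=1. Stack: []
LOAD_FAST_LOAD_FAST b,a → push 9,2. Stack: [9, 2]
BINARY_OP * → 9 * 2 = 18. Stack: [18]
LOAD_FAST k → push 1. Stack: [18, 1]
BINARY_OP - → 18 - 1 = 17. Stack: [17]
STORE_FAST k → k=17. Stack: []
LOAD_FAST b → push 9. Stack: [9]
LOAD_CONST → push 5. Stack: [9, 5]
BINARY_OP + → 9 + 5 = 14. Stack: [14]
STORE_FAST u → u=14. Stack: []
LOAD_FAST k → push 17. Stack: [17]
LOAD_CONST → push 6. Stack: [17, 6]
BINARY_OP * → 17 * 6 = 102. Stack: [102]
LOAD_FAST k → push 17. Stack: [102, 17]
BINARY_OP + → 102 + 17 = 119. Stack: [119]
STORE_FAST v → v=119. Stack: []
LOAD_FAST v → push 119. Stack: [119]
RETURN_VALUE → return 119.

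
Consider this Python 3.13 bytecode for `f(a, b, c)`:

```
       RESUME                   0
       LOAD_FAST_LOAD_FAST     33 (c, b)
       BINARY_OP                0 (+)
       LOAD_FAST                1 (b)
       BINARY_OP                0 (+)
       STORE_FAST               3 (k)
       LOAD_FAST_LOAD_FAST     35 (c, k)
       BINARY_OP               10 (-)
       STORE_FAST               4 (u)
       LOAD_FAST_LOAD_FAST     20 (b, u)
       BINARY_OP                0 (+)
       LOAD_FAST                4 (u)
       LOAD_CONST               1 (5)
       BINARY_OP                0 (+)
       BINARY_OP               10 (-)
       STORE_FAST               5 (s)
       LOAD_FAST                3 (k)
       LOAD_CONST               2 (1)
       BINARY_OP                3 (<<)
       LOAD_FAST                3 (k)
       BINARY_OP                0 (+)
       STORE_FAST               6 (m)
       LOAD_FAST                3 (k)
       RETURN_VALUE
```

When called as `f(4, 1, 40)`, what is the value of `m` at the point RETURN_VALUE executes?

LOAD_FAST_LOAD_FAST c,b → push 40,1. Stack: [40, 1]
BINARY_OP + → 40 + 1 = 41. Stack: [41]
LOAD_FAST b → push 1. Stack: [41, 1]
BINARY_OP + → 41 + 1 = 42. Stack: [42]
STORE_FAST k → k=42. Stack: []
LOAD_FAST_LOAD_FAST c,k → push 40,42. Stack: [40, 42]
BINARY_OP - → 40 - 42 = -2. Stack: [-2]
STORE_FAST u → u=-2. Stack: []
LOAD_FAST_LOAD_FAST b,u → push 1,-2. Stack: [1, -2]
BINARY_OP + → 1 + -2 = -1. Stack: [-1]
LOAD_FAST u → push -2. Stack: [-1, -2]
LOAD_CONST → push 5. Stack: [-1, -2, 5]
BINARY_OP + → -2 + 5 = 3. Stack: [-1, 3]
BINARY_OP - → -1 - 3 = -4. Stack: [-4]
STORE_FAST s → s=-4. Stack: []
LOAD_FAST k → push 42. Stack: [42]
LOAD_CONST → push 1. Stack: [42, 1]
BINARY_OP << → 42 << 1 = 84. Stack: [84]
LOAD_FAST k → push 42. Stack: [84, 42]
BINARY_OP + → 84 + 42 = 126. Stack: [126]
STORE_FAST m → m=126. Stack: []
LOAD_FAST k → push 42. Stack: [42]
RETURN_VALUE → return 42.

126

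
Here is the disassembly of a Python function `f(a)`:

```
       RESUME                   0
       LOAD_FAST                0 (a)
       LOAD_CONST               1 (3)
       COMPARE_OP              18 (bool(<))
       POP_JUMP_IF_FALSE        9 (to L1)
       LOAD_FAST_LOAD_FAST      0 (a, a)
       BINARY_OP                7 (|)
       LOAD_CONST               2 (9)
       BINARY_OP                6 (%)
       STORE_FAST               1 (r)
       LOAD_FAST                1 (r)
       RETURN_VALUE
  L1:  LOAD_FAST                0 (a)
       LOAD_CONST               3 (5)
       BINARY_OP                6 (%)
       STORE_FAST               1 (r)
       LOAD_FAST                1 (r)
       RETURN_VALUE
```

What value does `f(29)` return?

LOAD_FAST a → push 29. Stack: [29]
LOAD_CONST → push 3. Stack: [29, 3]
COMPARE_OP bool(<) → 29 vs 3 = False. Stack: [False]
POP_JUMP_IF_FALSE → pop False; jump. Stack: []
LOAD_FAST a → push 29. Stack: [29]
LOAD_CONST → push 5. Stack: [29, 5]
BINARY_OP % → 29 % 5 = 4. Stack: [4]
STORE_FAST r → r=4. Stack: []
LOAD_FAST r → push 4. Stack: [4]
RETURN_VALUE → return 4.

4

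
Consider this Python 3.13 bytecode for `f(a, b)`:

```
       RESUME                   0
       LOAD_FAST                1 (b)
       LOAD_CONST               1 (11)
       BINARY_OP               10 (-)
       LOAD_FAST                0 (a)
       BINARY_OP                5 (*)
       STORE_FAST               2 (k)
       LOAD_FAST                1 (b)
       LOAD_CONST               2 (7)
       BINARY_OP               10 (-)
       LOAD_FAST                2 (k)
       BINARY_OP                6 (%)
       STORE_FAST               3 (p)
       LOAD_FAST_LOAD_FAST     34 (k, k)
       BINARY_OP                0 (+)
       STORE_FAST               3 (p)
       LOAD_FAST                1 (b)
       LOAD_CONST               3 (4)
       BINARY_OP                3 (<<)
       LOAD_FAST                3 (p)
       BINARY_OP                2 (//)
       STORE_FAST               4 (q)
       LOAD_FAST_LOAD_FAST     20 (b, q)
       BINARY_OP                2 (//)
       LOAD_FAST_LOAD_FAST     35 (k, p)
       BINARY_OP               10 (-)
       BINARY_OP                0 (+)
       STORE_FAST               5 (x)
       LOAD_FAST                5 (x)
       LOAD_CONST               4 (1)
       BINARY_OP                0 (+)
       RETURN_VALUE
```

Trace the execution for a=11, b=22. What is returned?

LOAD_FAST b → push 22. Stack: [22]
LOAD_CONST → push 11. Stack: [22, 11]
BINARY_OP - → 22 - 11 = 11. Stack: [11]
LOAD_FAST a → push 11. Stack: [11, 11]
BINARY_OP * → 11 * 11 = 121. Stack: [121]
STORE_FAST k → k=121. Stack: []
LOAD_FAST b → push 22. Stack: [22]
LOAD_CONST → push 7. Stack: [22, 7]
BINARY_OP - → 22 - 7 = 15. Stack: [15]
LOAD_FAST k → push 121. Stack: [15, 121]
BINARY_OP % → 15 % 121 = 15. Stack: [15]
STORE_FAST p → p=15. Stack: []
LOAD_FAST_LOAD_FAST k,k → push 121,121. Stack: [121, 121]
BINARY_OP + → 121 + 121 = 242. Stack: [242]
STORE_FAST p → p=242. Stack: []
LOAD_FAST b → push 22. Stack: [22]
LOAD_CONST → push 4. Stack: [22, 4]
BINARY_OP << → 22 << 4 = 352. Stack: [352]
LOAD_FAST p → push 242. Stack: [352, 242]
BINARY_OP // → 352 // 242 = 1. Stack: [1]
STORE_FAST q → q=1. Stack: []
LOAD_FAST_LOAD_FAST b,q → push 22,1. Stack: [22, 1]
BINARY_OP // → 22 // 1 = 22. Stack: [22]
LOAD_FAST_LOAD_FAST k,p → push 121,242. Stack: [22, 121, 242]
BINARY_OP - → 121 - 242 = -121. Stack: [22, -121]
BINARY_OP + → 22 + -121 = -99. Stack: [-99]
STORE_FAST x → x=-99. Stack: []
LOAD_FAST x → push -99. Stack: [-99]
LOAD_CONST → push 1. Stack: [-99, 1]
BINARY_OP + → -99 + 1 = -98. Stack: [-98]
RETURN_VALUE → return -98.

-98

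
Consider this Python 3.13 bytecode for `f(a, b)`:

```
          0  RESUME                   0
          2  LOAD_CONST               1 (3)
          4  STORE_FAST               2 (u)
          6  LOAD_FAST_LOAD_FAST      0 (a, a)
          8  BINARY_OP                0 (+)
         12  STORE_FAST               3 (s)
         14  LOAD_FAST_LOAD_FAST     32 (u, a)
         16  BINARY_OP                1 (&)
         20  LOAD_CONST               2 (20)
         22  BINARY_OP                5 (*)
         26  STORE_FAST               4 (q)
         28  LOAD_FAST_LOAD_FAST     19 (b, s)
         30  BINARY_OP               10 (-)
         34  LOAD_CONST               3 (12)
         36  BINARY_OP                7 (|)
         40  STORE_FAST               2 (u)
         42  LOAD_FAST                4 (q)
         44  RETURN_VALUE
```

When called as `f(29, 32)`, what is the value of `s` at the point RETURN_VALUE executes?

LOAD_CONST → push 3. Stack: [3]
STORE_FAST u → u=3. Stack: []
LOAD_FAST_LOAD_FAST a,a → push 29,29. Stack: [29, 29]
BINARY_OP + → 29 + 29 = 58. Stack: [58]
STORE_FAST s → s=58. Stack: []
LOAD_FAST_LOAD_FAST u,a → push 3,29. Stack: [3, 29]
BINARY_OP & → 3 & 29 = 1. Stack: [1]
LOAD_CONST → push 20. Stack: [1, 20]
BINARY_OP * → 1 * 20 = 20. Stack: [20]
STORE_FAST q → q=20. Stack: []
LOAD_FAST_LOAD_FAST b,s → push 32,58. Stack: [32, 58]
BINARY_OP - → 32 - 58 = -26. Stack: [-26]
LOAD_CONST → push 12. Stack: [-26, 12]
BINARY_OP | → -26 | 12 = -18. Stack: [-18]
STORE_FAST u → u=-18. Stack: []
LOAD_FAST q → push 20. Stack: [20]
RETURN_VALUE → return 20.

58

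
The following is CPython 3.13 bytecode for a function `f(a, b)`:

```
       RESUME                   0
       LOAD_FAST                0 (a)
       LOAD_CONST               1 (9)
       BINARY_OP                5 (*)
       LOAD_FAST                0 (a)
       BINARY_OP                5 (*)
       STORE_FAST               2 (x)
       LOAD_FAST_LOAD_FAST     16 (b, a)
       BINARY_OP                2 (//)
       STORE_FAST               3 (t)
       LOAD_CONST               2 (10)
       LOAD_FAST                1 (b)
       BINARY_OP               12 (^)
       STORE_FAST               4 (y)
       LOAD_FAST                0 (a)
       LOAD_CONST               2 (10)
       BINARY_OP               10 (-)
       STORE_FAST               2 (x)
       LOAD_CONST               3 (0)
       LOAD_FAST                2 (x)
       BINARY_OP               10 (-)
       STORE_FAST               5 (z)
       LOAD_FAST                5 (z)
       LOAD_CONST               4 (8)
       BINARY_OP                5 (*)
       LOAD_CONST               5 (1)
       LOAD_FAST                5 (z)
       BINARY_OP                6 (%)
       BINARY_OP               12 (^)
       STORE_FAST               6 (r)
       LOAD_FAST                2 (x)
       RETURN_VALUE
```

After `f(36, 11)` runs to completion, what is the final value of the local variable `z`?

-26

LOAD_FAST a → push 36. Stack: [36]
LOAD_CONST → push 9. Stack: [36, 9]
BINARY_OP * → 36 * 9 = 324. Stack: [324]
LOAD_FAST a → push 36. Stack: [324, 36]
BINARY_OP * → 324 * 36 = 11664. Stack: [11664]
STORE_FAST x → x=11664. Stack: []
LOAD_FAST_LOAD_FAST b,a → push 11,36. Stack: [11, 36]
BINARY_OP // → 11 // 36 = 0. Stack: [0]
STORE_FAST t → t=0. Stack: []
LOAD_CONST → push 10. Stack: [10]
LOAD_FAST b → push 11. Stack: [10, 11]
BINARY_OP ^ → 10 ^ 11 = 1. Stack: [1]
STORE_FAST y → y=1. Stack: []
LOAD_FAST a → push 36. Stack: [36]
LOAD_CONST → push 10. Stack: [36, 10]
BINARY_OP - → 36 - 10 = 26. Stack: [26]
STORE_FAST x → x=26. Stack: []
LOAD_CONST → push 0. Stack: [0]
LOAD_FAST x → push 26. Stack: [0, 26]
BINARY_OP - → 0 - 26 = -26. Stack: [-26]
STORE_FAST z → z=-26. Stack: []
LOAD_FAST z → push -26. Stack: [-26]
LOAD_CONST → push 8. Stack: [-26, 8]
BINARY_OP * → -26 * 8 = -208. Stack: [-208]
LOAD_CONST → push 1. Stack: [-208, 1]
LOAD_FAST z → push -26. Stack: [-208, 1, -26]
BINARY_OP % → 1 % -26 = -25. Stack: [-208, -25]
BINARY_OP ^ → -208 ^ -25 = 215. Stack: [215]
STORE_FAST r → r=215. Stack: []
LOAD_FAST x → push 26. Stack: [26]
RETURN_VALUE → return 26.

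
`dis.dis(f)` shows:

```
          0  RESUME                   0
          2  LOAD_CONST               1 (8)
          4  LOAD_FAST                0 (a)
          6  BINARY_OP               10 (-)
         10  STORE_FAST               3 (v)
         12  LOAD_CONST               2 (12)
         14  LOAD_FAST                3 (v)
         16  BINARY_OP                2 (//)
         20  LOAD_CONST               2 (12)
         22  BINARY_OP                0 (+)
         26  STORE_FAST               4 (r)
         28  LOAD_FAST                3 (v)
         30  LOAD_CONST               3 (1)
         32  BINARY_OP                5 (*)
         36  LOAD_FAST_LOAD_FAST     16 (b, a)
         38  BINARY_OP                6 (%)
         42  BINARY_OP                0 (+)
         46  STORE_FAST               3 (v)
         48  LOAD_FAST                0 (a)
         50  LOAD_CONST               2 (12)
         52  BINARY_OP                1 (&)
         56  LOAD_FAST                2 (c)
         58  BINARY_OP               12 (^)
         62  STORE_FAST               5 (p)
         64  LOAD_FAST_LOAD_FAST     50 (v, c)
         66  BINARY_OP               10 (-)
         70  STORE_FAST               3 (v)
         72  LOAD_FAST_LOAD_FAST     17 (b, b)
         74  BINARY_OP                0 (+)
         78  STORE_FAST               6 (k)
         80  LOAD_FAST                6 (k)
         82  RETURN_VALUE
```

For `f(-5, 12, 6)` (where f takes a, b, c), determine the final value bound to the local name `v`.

4

LOAD_CONST → push 8. Stack: [8]
LOAD_FAST a → push -5. Stack: [8, -5]
BINARY_OP - → 8 - -5 = 13. Stack: [13]
STORE_FAST v → v=13. Stack: []
LOAD_CONST → push 12. Stack: [12]
LOAD_FAST v → push 13. Stack: [12, 13]
BINARY_OP // → 12 // 13 = 0. Stack: [0]
LOAD_CONST → push 12. Stack: [0, 12]
BINARY_OP + → 0 + 12 = 12. Stack: [12]
STORE_FAST r → r=12. Stack: []
LOAD_FAST v → push 13. Stack: [13]
LOAD_CONST → push 1. Stack: [13, 1]
BINARY_OP * → 13 * 1 = 13. Stack: [13]
LOAD_FAST_LOAD_FAST b,a → push 12,-5. Stack: [13, 12, -5]
BINARY_OP % → 12 % -5 = -3. Stack: [13, -3]
BINARY_OP + → 13 + -3 = 10. Stack: [10]
STORE_FAST v → v=10. Stack: []
LOAD_FAST a → push -5. Stack: [-5]
LOAD_CONST → push 12. Stack: [-5, 12]
BINARY_OP & → -5 & 12 = 8. Stack: [8]
LOAD_FAST c → push 6. Stack: [8, 6]
BINARY_OP ^ → 8 ^ 6 = 14. Stack: [14]
STORE_FAST p → p=14. Stack: []
LOAD_FAST_LOAD_FAST v,c → push 10,6. Stack: [10, 6]
BINARY_OP - → 10 - 6 = 4. Stack: [4]
STORE_FAST v → v=4. Stack: []
LOAD_FAST_LOAD_FAST b,b → push 12,12. Stack: [12, 12]
BINARY_OP + → 12 + 12 = 24. Stack: [24]
STORE_FAST k → k=24. Stack: []
LOAD_FAST k → push 24. Stack: [24]
RETURN_VALUE → return 24.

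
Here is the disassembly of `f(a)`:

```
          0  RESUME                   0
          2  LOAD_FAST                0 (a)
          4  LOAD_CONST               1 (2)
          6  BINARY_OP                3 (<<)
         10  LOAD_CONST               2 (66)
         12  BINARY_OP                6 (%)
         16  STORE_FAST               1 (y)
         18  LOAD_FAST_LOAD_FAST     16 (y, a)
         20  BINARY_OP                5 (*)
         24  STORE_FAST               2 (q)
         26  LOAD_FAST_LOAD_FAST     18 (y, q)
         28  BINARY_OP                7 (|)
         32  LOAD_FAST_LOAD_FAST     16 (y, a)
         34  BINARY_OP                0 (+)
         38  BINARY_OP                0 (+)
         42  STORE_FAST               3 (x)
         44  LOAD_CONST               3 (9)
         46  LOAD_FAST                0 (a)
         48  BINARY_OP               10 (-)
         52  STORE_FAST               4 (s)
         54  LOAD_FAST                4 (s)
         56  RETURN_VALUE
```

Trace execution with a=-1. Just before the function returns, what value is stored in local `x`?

59

LOAD_FAST a → push -1. Stack: [-1]
LOAD_CONST → push 2. Stack: [-1, 2]
BINARY_OP << → -1 << 2 = -4. Stack: [-4]
LOAD_CONST → push 66. Stack: [-4, 66]
BINARY_OP % → -4 % 66 = 62. Stack: [62]
STORE_FAST y → y=62. Stack: []
LOAD_FAST_LOAD_FAST y,a → push 62,-1. Stack: [62, -1]
BINARY_OP * → 62 * -1 = -62. Stack: [-62]
STORE_FAST q → q=-62. Stack: []
LOAD_FAST_LOAD_FAST y,q → push 62,-62. Stack: [62, -62]
BINARY_OP | → 62 | -62 = -2. Stack: [-2]
LOAD_FAST_LOAD_FAST y,a → push 62,-1. Stack: [-2, 62, -1]
BINARY_OP + → 62 + -1 = 61. Stack: [-2, 61]
BINARY_OP + → -2 + 61 = 59. Stack: [59]
STORE_FAST x → x=59. Stack: []
LOAD_CONST → push 9. Stack: [9]
LOAD_FAST a → push -1. Stack: [9, -1]
BINARY_OP - → 9 - -1 = 10. Stack: [10]
STORE_FAST s → s=10. Stack: []
LOAD_FAST s → push 10. Stack: [10]
RETURN_VALUE → return 10.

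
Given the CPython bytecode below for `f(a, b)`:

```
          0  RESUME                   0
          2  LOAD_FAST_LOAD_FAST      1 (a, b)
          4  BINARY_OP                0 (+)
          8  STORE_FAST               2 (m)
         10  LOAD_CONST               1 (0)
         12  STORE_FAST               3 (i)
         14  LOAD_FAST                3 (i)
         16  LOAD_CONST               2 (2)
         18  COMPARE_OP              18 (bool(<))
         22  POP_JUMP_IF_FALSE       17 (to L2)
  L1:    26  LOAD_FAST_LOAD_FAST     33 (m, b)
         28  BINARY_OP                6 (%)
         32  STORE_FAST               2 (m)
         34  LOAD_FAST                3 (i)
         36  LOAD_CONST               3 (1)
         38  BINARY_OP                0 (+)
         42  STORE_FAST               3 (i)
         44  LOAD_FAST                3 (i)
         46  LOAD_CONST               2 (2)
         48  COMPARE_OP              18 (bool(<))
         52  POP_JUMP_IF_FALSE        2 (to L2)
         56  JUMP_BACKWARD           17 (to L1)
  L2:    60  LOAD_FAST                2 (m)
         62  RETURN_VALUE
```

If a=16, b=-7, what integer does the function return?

LOAD_FAST_LOAD_FAST a,b → push 16,-7. Stack: [16, -7]
BINARY_OP + → 16 + -7 = 9. Stack: [9]
STORE_FAST m → m=9. Stack: []
LOAD_CONST → push 0. Stack: [0]
STORE_FAST i → i=0. Stack: []
LOAD_FAST i → push 0. Stack: [0]
LOAD_CONST → push 2. Stack: [0, 2]
COMPARE_OP bool(<) → 0 vs 2 = True. Stack: [True]
POP_JUMP_IF_FALSE → pop True; no jump. Stack: []
LOAD_FAST_LOAD_FAST m,b → push 9,-7. Stack: [9, -7]
BINARY_OP % → 9 % -7 = -5. Stack: [-5]
STORE_FAST m → m=-5. Stack: []
LOAD_FAST i → push 0. Stack: [0]
LOAD_CONST → push 1. Stack: [0, 1]
BINARY_OP + → 0 + 1 = 1. Stack: [1]
STORE_FAST i → i=1. Stack: []
LOAD_FAST i → push 1. Stack: [1]
LOAD_CONST → push 2. Stack: [1, 2]
COMPARE_OP bool(<) → 1 vs 2 = True. Stack: [True]
POP_JUMP_IF_FALSE → pop True; no jump. Stack: []
LOAD_FAST_LOAD_FAST m,b → push -5,-7. Stack: [-5, -7]
BINARY_OP % → -5 % -7 = -5. Stack: [-5]
STORE_FAST m → m=-5. Stack: []
LOAD_FAST i → push 1. Stack: [1]
LOAD_CONST → push 1. Stack: [1, 1]
BINARY_OP + → 1 + 1 = 2. Stack: [2]
STORE_FAST i → i=2. Stack: []
LOAD_FAST i → push 2. Stack: [2]
LOAD_CONST → push 2. Stack: [2, 2]
COMPARE_OP bool(<) → 2 vs 2 = False. Stack: [False]
POP_JUMP_IF_FALSE → pop False; jump. Stack: []
LOAD_FAST m → push -5. Stack: [-5]
RETURN_VALUE → return -5.

-5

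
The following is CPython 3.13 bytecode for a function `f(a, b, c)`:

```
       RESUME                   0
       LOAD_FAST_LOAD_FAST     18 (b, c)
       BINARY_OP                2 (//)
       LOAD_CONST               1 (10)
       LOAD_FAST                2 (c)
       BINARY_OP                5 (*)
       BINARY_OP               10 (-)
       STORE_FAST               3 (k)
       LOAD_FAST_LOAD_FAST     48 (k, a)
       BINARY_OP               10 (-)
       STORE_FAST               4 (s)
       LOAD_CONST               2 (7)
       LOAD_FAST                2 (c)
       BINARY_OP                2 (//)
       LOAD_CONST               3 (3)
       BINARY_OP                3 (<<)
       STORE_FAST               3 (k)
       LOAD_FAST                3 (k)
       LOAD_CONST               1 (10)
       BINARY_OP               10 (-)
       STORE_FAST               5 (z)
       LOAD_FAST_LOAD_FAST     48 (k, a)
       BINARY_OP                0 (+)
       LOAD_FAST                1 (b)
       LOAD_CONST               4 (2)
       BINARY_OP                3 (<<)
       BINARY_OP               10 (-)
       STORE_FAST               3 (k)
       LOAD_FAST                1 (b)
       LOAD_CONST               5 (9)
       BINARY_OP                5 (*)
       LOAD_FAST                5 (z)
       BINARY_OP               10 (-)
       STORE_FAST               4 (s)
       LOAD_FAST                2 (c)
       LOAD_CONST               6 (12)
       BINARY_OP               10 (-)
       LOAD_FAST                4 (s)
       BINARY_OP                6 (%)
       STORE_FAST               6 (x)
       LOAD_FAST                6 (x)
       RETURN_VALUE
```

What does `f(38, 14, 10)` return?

LOAD_FAST_LOAD_FAST b,c → push 14,10. Stack: [14, 10]
BINARY_OP // → 14 // 10 = 1. Stack: [1]
LOAD_CONST → push 10. Stack: [1, 10]
LOAD_FAST c → push 10. Stack: [1, 10, 10]
BINARY_OP * → 10 * 10 = 100. Stack: [1, 100]
BINARY_OP - → 1 - 100 = -99. Stack: [-99]
STORE_FAST k → k=-99. Stack: []
LOAD_FAST_LOAD_FAST k,a → push -99,38. Stack: [-99, 38]
BINARY_OP - → -99 - 38 = -137. Stack: [-137]
STORE_FAST s → s=-137. Stack: []
LOAD_CONST → push 7. Stack: [7]
LOAD_FAST c → push 10. Stack: [7, 10]
BINARY_OP // → 7 // 10 = 0. Stack: [0]
LOAD_CONST → push 3. Stack: [0, 3]
BINARY_OP << → 0 << 3 = 0. Stack: [0]
STORE_FAST k → k=0. Stack: []
LOAD_FAST k → push 0. Stack: [0]
LOAD_CONST → push 10. Stack: [0, 10]
BINARY_OP - → 0 - 10 = -10. Stack: [-10]
STORE_FAST z → z=-10. Stack: []
LOAD_FAST_LOAD_FAST k,a → push 0,38. Stack: [0, 38]
BINARY_OP + → 0 + 38 = 38. Stack: [38]
LOAD_FAST b → push 14. Stack: [38, 14]
LOAD_CONST → push 2. Stack: [38, 14, 2]
BINARY_OP << → 14 << 2 = 56. Stack: [38, 56]
BINARY_OP - → 38 - 56 = -18. Stack: [-18]
STORE_FAST k → k=-18. Stack: []
LOAD_FAST b → push 14. Stack: [14]
LOAD_CONST → push 9. Stack: [14, 9]
BINARY_OP * → 14 * 9 = 126. Stack: [126]
LOAD_FAST z → push -10. Stack: [126, -10]
BINARY_OP - → 126 - -10 = 136. Stack: [136]
STORE_FAST s → s=136. Stack: []
LOAD_FAST c → push 10. Stack: [10]
LOAD_CONST → push 12. Stack: [10, 12]
BINARY_OP - → 10 - 12 = -2. Stack: [-2]
LOAD_FAST s → push 136. Stack: [-2, 136]
BINARY_OP % → -2 % 136 = 134. Stack: [134]
STORE_FAST x → x=134. Stack: []
LOAD_FAST x → push 134. Stack: [134]
RETURN_VALUE → return 134.

134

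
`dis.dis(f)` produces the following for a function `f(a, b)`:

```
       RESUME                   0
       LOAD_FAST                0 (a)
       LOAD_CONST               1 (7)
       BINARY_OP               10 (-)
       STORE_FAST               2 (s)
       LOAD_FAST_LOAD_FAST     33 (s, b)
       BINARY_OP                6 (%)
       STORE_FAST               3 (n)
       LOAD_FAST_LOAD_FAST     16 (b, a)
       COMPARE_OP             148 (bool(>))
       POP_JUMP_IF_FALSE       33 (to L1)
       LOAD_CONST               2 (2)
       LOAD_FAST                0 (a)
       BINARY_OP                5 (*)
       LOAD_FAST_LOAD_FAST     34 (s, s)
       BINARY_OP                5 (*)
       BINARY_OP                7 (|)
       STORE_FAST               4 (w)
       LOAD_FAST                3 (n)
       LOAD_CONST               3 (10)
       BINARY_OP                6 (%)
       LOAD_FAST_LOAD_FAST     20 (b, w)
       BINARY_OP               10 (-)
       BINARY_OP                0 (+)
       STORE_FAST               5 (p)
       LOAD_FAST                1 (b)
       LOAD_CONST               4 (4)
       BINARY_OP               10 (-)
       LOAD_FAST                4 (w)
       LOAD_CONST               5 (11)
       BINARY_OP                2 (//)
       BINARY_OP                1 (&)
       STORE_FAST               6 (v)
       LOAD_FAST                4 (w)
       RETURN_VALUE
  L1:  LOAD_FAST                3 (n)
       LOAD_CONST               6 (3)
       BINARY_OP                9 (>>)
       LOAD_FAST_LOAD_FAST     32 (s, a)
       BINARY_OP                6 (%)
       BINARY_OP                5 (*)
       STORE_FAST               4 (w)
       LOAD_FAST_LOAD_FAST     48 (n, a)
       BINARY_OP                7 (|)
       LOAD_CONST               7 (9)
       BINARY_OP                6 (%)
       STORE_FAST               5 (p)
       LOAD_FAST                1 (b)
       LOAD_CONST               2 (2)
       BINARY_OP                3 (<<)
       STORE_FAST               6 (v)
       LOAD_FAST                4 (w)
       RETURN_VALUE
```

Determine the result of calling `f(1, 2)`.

LOAD_FAST a → push 1. Stack: [1]
LOAD_CONST → push 7. Stack: [1, 7]
BINARY_OP - → 1 - 7 = -6. Stack: [-6]
STORE_FAST s → s=-6. Stack: []
LOAD_FAST_LOAD_FAST s,b → push -6,2. Stack: [-6, 2]
BINARY_OP % → -6 % 2 = 0. Stack: [0]
STORE_FAST n → n=0. Stack: []
LOAD_FAST_LOAD_FAST b,a → push 2,1. Stack: [2, 1]
COMPARE_OP bool(>) → 2 vs 1 = True. Stack: [True]
POP_JUMP_IF_FALSE → pop True; no jump. Stack: []
LOAD_CONST → push 2. Stack: [2]
LOAD_FAST a → push 1. Stack: [2, 1]
BINARY_OP * → 2 * 1 = 2. Stack: [2]
LOAD_FAST_LOAD_FAST s,s → push -6,-6. Stack: [2, -6, -6]
BINARY_OP * → -6 * -6 = 36. Stack: [2, 36]
BINARY_OP | → 2 | 36 = 38. Stack: [38]
STORE_FAST w → w=38. Stack: []
LOAD_FAST n → push 0. Stack: [0]
LOAD_CONST → push 10. Stack: [0, 10]
BINARY_OP % → 0 % 10 = 0. Stack: [0]
LOAD_FAST_LOAD_FAST b,w → push 2,38. Stack: [0, 2, 38]
BINARY_OP - → 2 - 38 = -36. Stack: [0, -36]
BINARY_OP + → 0 + -36 = -36. Stack: [-36]
STORE_FAST p → p=-36. Stack: []
LOAD_FAST b → push 2. Stack: [2]
LOAD_CONST → push 4. Stack: [2, 4]
BINARY_OP - → 2 - 4 = -2. Stack: [-2]
LOAD_FAST w → push 38. Stack: [-2, 38]
LOAD_CONST → push 11. Stack: [-2, 38, 11]
BINARY_OP // → 38 // 11 = 3. Stack: [-2, 3]
BINARY_OP & → -2 & 3 = 2. Stack: [2]
STORE_FAST v → v=2. Stack: []
LOAD_FAST w → push 38. Stack: [38]
RETURN_VALUE → return 38.

38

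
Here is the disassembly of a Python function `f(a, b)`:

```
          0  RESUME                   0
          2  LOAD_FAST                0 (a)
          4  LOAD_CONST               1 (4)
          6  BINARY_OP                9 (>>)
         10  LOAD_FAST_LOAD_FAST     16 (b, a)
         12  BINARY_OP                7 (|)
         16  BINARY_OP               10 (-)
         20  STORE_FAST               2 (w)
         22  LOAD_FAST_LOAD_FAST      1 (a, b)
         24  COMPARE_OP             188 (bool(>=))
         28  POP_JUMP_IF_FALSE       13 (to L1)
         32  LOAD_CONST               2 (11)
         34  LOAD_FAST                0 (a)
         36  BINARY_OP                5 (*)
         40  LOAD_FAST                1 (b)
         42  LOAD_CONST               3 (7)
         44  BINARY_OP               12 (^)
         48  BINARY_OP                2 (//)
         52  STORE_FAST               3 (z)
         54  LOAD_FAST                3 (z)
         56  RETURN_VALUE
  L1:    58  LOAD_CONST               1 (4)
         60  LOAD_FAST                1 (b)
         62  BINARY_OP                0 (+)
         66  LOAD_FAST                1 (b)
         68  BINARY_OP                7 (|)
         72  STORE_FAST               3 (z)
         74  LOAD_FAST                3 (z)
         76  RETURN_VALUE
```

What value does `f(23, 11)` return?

21

LOAD_FAST a → push 23. Stack: [23]
LOAD_CONST → push 4. Stack: [23, 4]
BINARY_OP >> → 23 >> 4 = 1. Stack: [1]
LOAD_FAST_LOAD_FAST b,a → push 11,23. Stack: [1, 11, 23]
BINARY_OP | → 11 | 23 = 31. Stack: [1, 31]
BINARY_OP - → 1 - 31 = -30. Stack: [-30]
STORE_FAST w → w=-30. Stack: []
LOAD_FAST_LOAD_FAST a,b → push 23,11. Stack: [23, 11]
COMPARE_OP bool(>=) → 23 vs 11 = True. Stack: [True]
POP_JUMP_IF_FALSE → pop True; no jump. Stack: []
LOAD_CONST → push 11. Stack: [11]
LOAD_FAST a → push 23. Stack: [11, 23]
BINARY_OP * → 11 * 23 = 253. Stack: [253]
LOAD_FAST b → push 11. Stack: [253, 11]
LOAD_CONST → push 7. Stack: [253, 11, 7]
BINARY_OP ^ → 11 ^ 7 = 12. Stack: [253, 12]
BINARY_OP // → 253 // 12 = 21. Stack: [21]
STORE_FAST z → z=21. Stack: []
LOAD_FAST z → push 21. Stack: [21]
RETURN_VALUE → return 21.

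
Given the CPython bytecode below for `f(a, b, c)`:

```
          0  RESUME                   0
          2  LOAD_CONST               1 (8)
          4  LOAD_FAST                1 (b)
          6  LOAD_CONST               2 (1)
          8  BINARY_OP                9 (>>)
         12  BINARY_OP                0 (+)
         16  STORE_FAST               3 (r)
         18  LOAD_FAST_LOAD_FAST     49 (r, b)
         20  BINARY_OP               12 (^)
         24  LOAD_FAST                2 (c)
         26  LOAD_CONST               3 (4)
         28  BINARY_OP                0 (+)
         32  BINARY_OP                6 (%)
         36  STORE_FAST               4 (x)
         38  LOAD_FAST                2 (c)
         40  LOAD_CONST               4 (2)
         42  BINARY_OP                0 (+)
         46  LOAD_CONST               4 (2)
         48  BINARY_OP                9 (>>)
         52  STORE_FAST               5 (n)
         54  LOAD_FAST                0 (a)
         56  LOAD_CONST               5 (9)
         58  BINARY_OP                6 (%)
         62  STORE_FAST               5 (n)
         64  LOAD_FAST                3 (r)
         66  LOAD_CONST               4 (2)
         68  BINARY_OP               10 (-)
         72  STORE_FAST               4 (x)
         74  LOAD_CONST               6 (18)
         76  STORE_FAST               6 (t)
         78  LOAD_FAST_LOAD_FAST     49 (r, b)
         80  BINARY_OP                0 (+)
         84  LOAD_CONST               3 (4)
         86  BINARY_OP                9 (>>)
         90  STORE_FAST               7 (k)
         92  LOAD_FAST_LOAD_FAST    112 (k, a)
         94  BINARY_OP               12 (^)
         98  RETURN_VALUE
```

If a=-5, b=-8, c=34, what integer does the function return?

LOAD_CONST → push 8. Stack: [8]
LOAD_FAST b → push -8. Stack: [8, -8]
LOAD_CONST → push 1. Stack: [8, -8, 1]
BINARY_OP >> → -8 >> 1 = -4. Stack: [8, -4]
BINARY_OP + → 8 + -4 = 4. Stack: [4]
STORE_FAST r → r=4. Stack: []
LOAD_FAST_LOAD_FAST r,b → push 4,-8. Stack: [4, -8]
BINARY_OP ^ → 4 ^ -8 = -4. Stack: [-4]
LOAD_FAST c → push 34. Stack: [-4, 34]
LOAD_CONST → push 4. Stack: [-4, 34, 4]
BINARY_OP + → 34 + 4 = 38. Stack: [-4, 38]
BINARY_OP % → -4 % 38 = 34. Stack: [34]
STORE_FAST x → x=34. Stack: []
LOAD_FAST c → push 34. Stack: [34]
LOAD_CONST → push 2. Stack: [34, 2]
BINARY_OP + → 34 + 2 = 36. Stack: [36]
LOAD_CONST → push 2. Stack: [36, 2]
BINARY_OP >> → 36 >> 2 = 9. Stack: [9]
STORE_FAST n → n=9. Stack: []
LOAD_FAST a → push -5. Stack: [-5]
LOAD_CONST → push 9. Stack: [-5, 9]
BINARY_OP % → -5 % 9 = 4. Stack: [4]
STORE_FAST n → n=4. Stack: []
LOAD_FAST r → push 4. Stack: [4]
LOAD_CONST → push 2. Stack: [4, 2]
BINARY_OP - → 4 - 2 = 2. Stack: [2]
STORE_FAST x → x=2. Stack: []
LOAD_CONST → push 18. Stack: [18]
STORE_FAST t → t=18. Stack: []
LOAD_FAST_LOAD_FAST r,b → push 4,-8. Stack: [4, -8]
BINARY_OP + → 4 + -8 = -4. Stack: [-4]
LOAD_CONST → push 4. Stack: [-4, 4]
BINARY_OP >> → -4 >> 4 = -1. Stack: [-1]
STORE_FAST k → k=-1. Stack: []
LOAD_FAST_LOAD_FAST k,a → push -1,-5. Stack: [-1, -5]
BINARY_OP ^ → -1 ^ -5 = 4. Stack: [4]
RETURN_VALUE → return 4.

4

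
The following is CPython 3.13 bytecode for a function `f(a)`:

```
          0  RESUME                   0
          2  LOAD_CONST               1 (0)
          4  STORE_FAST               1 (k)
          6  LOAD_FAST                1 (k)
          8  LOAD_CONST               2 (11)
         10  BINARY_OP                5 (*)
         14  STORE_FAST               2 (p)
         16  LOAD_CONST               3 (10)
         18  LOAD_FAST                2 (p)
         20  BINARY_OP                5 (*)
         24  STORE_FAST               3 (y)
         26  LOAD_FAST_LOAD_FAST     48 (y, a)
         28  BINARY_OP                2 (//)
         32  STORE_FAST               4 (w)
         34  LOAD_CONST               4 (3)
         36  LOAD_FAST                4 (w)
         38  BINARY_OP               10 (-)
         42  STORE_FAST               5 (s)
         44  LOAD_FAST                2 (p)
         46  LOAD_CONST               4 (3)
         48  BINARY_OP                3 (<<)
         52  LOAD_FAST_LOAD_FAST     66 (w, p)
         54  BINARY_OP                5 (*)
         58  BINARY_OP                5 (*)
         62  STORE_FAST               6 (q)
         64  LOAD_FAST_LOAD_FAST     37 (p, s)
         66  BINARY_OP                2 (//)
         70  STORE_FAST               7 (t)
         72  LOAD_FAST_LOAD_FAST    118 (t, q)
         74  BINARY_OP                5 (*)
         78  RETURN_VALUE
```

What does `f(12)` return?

LOAD_CONST → push 0. Stack: [0]
STORE_FAST k → k=0. Stack: []
LOAD_FAST k → push 0. Stack: [0]
LOAD_CONST → push 11. Stack: [0, 11]
BINARY_OP * → 0 * 11 = 0. Stack: [0]
STORE_FAST p → p=0. Stack: []
LOAD_CONST → push 10. Stack: [10]
LOAD_FAST p → push 0. Stack: [10, 0]
BINARY_OP * → 10 * 0 = 0. Stack: [0]
STORE_FAST y → y=0. Stack: []
LOAD_FAST_LOAD_FAST y,a → push 0,12. Stack: [0, 12]
BINARY_OP // → 0 // 12 = 0. Stack: [0]
STORE_FAST w → w=0. Stack: []
LOAD_CONST → push 3. Stack: [3]
LOAD_FAST w → push 0. Stack: [3, 0]
BINARY_OP - → 3 - 0 = 3. Stack: [3]
STORE_FAST s → s=3. Stack: []
LOAD_FAST p → push 0. Stack: [0]
LOAD_CONST → push 3. Stack: [0, 3]
BINARY_OP << → 0 << 3 = 0. Stack: [0]
LOAD_FAST_LOAD_FAST w,p → push 0,0. Stack: [0, 0, 0]
BINARY_OP * → 0 * 0 = 0. Stack: [0, 0]
BINARY_OP * → 0 * 0 = 0. Stack: [0]
STORE_FAST q → q=0. Stack: []
LOAD_FAST_LOAD_FAST p,s → push 0,3. Stack: [0, 3]
BINARY_OP // → 0 // 3 = 0. Stack: [0]
STORE_FAST t → t=0. Stack: []
LOAD_FAST_LOAD_FAST t,q → push 0,0. Stack: [0, 0]
BINARY_OP * → 0 * 0 = 0. Stack: [0]
RETURN_VALUE → return 0.

0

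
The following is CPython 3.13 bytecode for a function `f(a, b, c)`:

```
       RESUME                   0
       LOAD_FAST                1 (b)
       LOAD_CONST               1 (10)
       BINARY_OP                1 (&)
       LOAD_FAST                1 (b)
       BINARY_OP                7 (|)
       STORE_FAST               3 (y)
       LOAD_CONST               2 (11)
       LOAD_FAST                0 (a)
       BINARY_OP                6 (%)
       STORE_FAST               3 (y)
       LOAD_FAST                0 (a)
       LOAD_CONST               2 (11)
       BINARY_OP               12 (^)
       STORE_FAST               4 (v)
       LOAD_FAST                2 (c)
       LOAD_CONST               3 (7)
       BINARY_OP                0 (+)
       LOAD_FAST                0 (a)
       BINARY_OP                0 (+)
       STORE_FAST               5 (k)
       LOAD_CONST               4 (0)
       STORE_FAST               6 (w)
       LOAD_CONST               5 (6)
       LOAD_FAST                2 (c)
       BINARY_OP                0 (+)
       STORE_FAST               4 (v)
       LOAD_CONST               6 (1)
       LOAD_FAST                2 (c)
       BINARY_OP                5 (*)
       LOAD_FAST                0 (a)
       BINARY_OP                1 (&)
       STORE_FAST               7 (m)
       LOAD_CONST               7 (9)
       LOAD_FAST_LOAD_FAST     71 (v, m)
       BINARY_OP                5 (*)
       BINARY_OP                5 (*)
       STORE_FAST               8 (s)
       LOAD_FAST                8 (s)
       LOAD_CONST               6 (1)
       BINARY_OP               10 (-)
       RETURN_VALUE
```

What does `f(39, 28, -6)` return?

LOAD_FAST b → push 28. Stack: [28]
LOAD_CONST → push 10. Stack: [28, 10]
BINARY_OP & → 28 & 10 = 8. Stack: [8]
LOAD_FAST b → push 28. Stack: [8, 28]
BINARY_OP | → 8 | 28 = 28. Stack: [28]
STORE_FAST y → y=28. Stack: []
LOAD_CONST → push 11. Stack: [11]
LOAD_FAST a → push 39. Stack: [11, 39]
BINARY_OP % → 11 % 39 = 11. Stack: [11]
STORE_FAST y → y=11. Stack: []
LOAD_FAST a → push 39. Stack: [39]
LOAD_CONST → push 11. Stack: [39, 11]
BINARY_OP ^ → 39 ^ 11 = 44. Stack: [44]
STORE_FAST v → v=44. Stack: []
LOAD_FAST c → push -6. Stack: [-6]
LOAD_CONST → push 7. Stack: [-6, 7]
BINARY_OP + → -6 + 7 = 1. Stack: [1]
LOAD_FAST a → push 39. Stack: [1, 39]
BINARY_OP + → 1 + 39 = 40. Stack: [40]
STORE_FAST k → k=40. Stack: []
LOAD_CONST → push 0. Stack: [0]
STORE_FAST w → w=0. Stack: []
LOAD_CONST → push 6. Stack: [6]
LOAD_FAST c → push -6. Stack: [6, -6]
BINARY_OP + → 6 + -6 = 0. Stack: [0]
STORE_FAST v → v=0. Stack: []
LOAD_CONST → push 1. Stack: [1]
LOAD_FAST c → push -6. Stack: [1, -6]
BINARY_OP * → 1 * -6 = -6. Stack: [-6]
LOAD_FAST a → push 39. Stack: [-6, 39]
BINARY_OP & → -6 & 39 = 34. Stack: [34]
STORE_FAST m → m=34. Stack: []
LOAD_CONST → push 9. Stack: [9]
LOAD_FAST_LOAD_FAST v,m → push 0,34. Stack: [9, 0, 34]
BINARY_OP * → 0 * 34 = 0. Stack: [9, 0]
BINARY_OP * → 9 * 0 = 0. Stack: [0]
STORE_FAST s → s=0. Stack: []
LOAD_FAST s → push 0. Stack: [0]
LOAD_CONST → push 1. Stack: [0, 1]
BINARY_OP - → 0 - 1 = -1. Stack: [-1]
RETURN_VALUE → return -1.

-1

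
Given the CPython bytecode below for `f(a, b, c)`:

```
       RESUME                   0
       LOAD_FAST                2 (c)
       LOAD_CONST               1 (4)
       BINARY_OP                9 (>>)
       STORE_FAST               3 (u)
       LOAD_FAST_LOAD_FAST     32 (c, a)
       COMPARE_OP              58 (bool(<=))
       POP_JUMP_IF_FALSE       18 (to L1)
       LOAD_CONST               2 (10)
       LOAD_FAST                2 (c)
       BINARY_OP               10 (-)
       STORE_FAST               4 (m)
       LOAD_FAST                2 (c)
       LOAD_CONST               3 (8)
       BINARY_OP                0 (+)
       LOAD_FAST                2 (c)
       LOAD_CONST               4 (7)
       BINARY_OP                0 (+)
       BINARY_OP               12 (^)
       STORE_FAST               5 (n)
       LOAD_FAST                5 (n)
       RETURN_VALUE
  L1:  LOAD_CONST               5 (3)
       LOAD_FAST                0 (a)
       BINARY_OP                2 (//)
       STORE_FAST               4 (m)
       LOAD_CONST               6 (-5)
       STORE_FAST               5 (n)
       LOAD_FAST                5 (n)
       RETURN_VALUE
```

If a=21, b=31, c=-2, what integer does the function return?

3

LOAD_FAST c → push -2. Stack: [-2]
LOAD_CONST → push 4. Stack: [-2, 4]
BINARY_OP >> → -2 >> 4 = -1. Stack: [-1]
STORE_FAST u → u=-1. Stack: []
LOAD_FAST_LOAD_FAST c,a → push -2,21. Stack: [-2, 21]
COMPARE_OP bool(<=) → -2 vs 21 = True. Stack: [True]
POP_JUMP_IF_FALSE → pop True; no jump. Stack: []
LOAD_CONST → push 10. Stack: [10]
LOAD_FAST c → push -2. Stack: [10, -2]
BINARY_OP - → 10 - -2 = 12. Stack: [12]
STORE_FAST m → m=12. Stack: []
LOAD_FAST c → push -2. Stack: [-2]
LOAD_CONST → push 8. Stack: [-2, 8]
BINARY_OP + → -2 + 8 = 6. Stack: [6]
LOAD_FAST c → push -2. Stack: [6, -2]
LOAD_CONST → push 7. Stack: [6, -2, 7]
BINARY_OP + → -2 + 7 = 5. Stack: [6, 5]
BINARY_OP ^ → 6 ^ 5 = 3. Stack: [3]
STORE_FAST n → n=3. Stack: []
LOAD_FAST n → push 3. Stack: [3]
RETURN_VALUE → return 3.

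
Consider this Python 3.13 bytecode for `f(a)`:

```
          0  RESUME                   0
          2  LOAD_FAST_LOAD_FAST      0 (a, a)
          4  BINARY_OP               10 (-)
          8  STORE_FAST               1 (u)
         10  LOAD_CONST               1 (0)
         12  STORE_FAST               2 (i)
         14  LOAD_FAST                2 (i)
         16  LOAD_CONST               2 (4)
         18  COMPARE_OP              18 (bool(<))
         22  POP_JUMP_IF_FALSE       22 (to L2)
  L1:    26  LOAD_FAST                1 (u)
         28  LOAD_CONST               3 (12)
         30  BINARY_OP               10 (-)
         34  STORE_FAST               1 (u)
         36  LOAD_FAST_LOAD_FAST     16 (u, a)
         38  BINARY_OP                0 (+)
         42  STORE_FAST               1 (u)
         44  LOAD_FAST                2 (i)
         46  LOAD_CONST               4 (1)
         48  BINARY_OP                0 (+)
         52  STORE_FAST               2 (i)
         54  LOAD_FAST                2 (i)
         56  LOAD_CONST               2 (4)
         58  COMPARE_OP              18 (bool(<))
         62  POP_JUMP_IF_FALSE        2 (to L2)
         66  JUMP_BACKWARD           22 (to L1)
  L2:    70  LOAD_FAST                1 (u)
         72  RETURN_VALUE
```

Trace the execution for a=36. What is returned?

LOAD_FAST_LOAD_FAST a,a → push 36,36
BINARY_OP - → 36 - 36 = 0
STORE_FAST u → u=0
LOAD_CONST → push 0
STORE_FAST i → i=0
LOAD_FAST i → push 0
LOAD_CONST → push 4
COMPARE_OP bool(<) → 0 vs 4 = True
POP_JUMP_IF_FALSE → pop True; no jump
LOAD_FAST u → push 0
LOAD_CONST → push 12
BINARY_OP - → 0 - 12 = -12
STORE_FAST u → u=-12
LOAD_FAST_LOAD_FAST u,a → push -12,36
BINARY_OP + → -12 + 36 = 24
STORE_FAST u → u=24
LOAD_FAST i → push 0
LOAD_CONST → push 1
BINARY_OP + → 0 + 1 = 1
STORE_FAST i → i=1
LOAD_FAST i → push 1
LOAD_CONST → push 4
COMPARE_OP bool(<) → 1 vs 4 = True
POP_JUMP_IF_FALSE → pop True; no jump
LOAD_FAST u → push 24
LOAD_CONST → push 12
BINARY_OP - → 24 - 12 = 12
STORE_FAST u → u=12
LOAD_FAST_LOAD_FAST u,a → push 12,36
BINARY_OP + → 12 + 36 = 48
STORE_FAST u → u=48
LOAD_FAST i → push 1
LOAD_CONST → push 1
BINARY_OP + → 1 + 1 = 2
STORE_FAST i → i=2
LOAD_FAST i → push 2
LOAD_CONST → push 4
COMPARE_OP bool(<) → 2 vs 4 = True
POP_JUMP_IF_FALSE → pop True; no jump
LOAD_FAST u → push 48
LOAD_CONST → push 12
BINARY_OP - → 48 - 12 = 36
STORE_FAST u → u=36
LOAD_FAST_LOAD_FAST u,a → push 36,36
BINARY_OP + → 36 + 36 = 72
STORE_FAST u → u=72
LOAD_FAST i → push 2
LOAD_CONST → push 1
BINARY_OP + → 2 + 1 = 3
STORE_FAST i → i=3
LOAD_FAST i → push 3
LOAD_CONST → push 4
COMPARE_OP bool(<) → 3 vs 4 = True
POP_JUMP_IF_FALSE → pop True; no jump
LOAD_FAST u → push 72
LOAD_CONST → push 12
BINARY_OP - → 72 - 12 = 60
STORE_FAST u → u=60
LOAD_FAST_LOAD_FAST u,a → push 60,36
BINARY_OP + → 60 + 36 = 96
STORE_FAST u → u=96
LOAD_FAST i → push 3
LOAD_CONST → push 1
BINARY_OP + → 3 + 1 = 4
STORE_FAST i → i=4
LOAD_FAST i → push 4
LOAD_CONST → push 4
COMPARE_OP bool(<) → 4 vs 4 = False
POP_JUMP_IF_FALSE → pop False; jump
LOAD_FAST u → push 96
RETURN_VALUE → return 96.

96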